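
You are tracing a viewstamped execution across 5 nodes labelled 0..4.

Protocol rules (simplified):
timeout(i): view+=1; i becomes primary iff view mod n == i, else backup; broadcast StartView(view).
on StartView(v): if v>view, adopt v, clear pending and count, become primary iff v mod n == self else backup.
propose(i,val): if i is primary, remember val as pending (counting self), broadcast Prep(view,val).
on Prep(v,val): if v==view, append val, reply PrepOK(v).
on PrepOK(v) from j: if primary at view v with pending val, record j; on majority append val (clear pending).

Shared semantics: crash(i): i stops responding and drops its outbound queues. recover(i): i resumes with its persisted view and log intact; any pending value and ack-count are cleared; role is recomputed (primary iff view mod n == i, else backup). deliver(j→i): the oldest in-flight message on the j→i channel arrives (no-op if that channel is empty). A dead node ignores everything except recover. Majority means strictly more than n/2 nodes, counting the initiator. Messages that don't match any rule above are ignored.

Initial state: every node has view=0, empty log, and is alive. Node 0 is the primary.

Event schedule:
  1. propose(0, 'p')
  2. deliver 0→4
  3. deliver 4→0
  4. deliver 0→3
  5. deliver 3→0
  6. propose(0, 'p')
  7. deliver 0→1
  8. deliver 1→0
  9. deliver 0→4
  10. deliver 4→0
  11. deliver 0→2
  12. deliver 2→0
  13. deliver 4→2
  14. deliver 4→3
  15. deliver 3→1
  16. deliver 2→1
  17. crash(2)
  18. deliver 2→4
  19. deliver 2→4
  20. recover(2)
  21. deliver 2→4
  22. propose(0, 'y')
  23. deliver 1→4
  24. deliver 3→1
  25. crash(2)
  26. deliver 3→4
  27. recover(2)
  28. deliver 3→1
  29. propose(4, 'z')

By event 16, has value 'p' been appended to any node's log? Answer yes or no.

yes

[1] propose(0,'p') → ∅
[2] deliver 0→4 → N4(back v0 [p])
[3] deliver 4→0 → ∅
[4] deliver 0→3 → N3(back v0 [p])
[5] deliver 3→0 → N0(prim v0 [p])
[6] propose(0,'p') → ∅
[7] deliver 0→1 → N1(back v0 [p])
[8] deliver 1→0 → ∅
[9] deliver 0→4 → N4(back v0 [p,p])
[10] deliver 4→0 → N0(prim v0 [p,p])
[11] deliver 0→2 → N2(back v0 [p])
[12] deliver 2→0 → ∅
[13] deliver 4→2 → ∅
[14] deliver 4→3 → ∅
[15] deliver 3→1 → ∅
[16] deliver 2→1 → ∅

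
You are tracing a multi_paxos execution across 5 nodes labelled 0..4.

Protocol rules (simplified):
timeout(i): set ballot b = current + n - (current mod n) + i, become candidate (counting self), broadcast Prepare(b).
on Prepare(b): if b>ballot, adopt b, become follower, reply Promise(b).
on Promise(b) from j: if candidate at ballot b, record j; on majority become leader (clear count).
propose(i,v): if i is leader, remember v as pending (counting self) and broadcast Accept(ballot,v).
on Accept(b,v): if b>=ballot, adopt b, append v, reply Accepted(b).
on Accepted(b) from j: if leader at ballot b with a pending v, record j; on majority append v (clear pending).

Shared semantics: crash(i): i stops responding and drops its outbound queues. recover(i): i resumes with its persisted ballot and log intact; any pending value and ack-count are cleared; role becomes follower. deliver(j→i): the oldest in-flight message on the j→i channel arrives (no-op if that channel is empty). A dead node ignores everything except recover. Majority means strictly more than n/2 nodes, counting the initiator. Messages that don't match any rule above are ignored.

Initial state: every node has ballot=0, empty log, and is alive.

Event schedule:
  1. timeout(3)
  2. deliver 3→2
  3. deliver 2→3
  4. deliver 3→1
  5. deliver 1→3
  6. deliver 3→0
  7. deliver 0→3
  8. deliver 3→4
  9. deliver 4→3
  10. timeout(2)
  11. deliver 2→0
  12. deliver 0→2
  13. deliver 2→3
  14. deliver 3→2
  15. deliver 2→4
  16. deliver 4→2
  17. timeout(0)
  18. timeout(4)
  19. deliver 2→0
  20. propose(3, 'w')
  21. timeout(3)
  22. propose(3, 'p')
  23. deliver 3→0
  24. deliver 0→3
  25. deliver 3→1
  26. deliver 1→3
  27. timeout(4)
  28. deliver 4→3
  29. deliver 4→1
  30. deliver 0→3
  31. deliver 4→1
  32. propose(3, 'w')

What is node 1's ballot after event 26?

[1] timeout(3) → N3(cand b8 [-])
[2] deliver 3→2 → N2(foll b8 [-])
[3] deliver 2→3 → ∅
[4] deliver 3→1 → N1(foll b8 [-])
[5] deliver 1→3 → N3(lead b8 [-])
[6] deliver 3→0 → N0(foll b8 [-])
[7] deliver 0→3 → ∅
[8] deliver 3→4 → N4(foll b8 [-])
[9] deliver 4→3 → ∅
[10] timeout(2) → N2(cand b12 [-])
[11] deliver 2→0 → N0(foll b12 [-])
[12] deliver 0→2 → ∅
[13] deliver 2→3 → N3(foll b12 [-])
[14] deliver 3→2 → N2(lead b12 [-])
[15] deliver 2→4 → N4(foll b12 [-])
[16] deliver 4→2 → ∅
[17] timeout(0) → N0(cand b15 [-])
[18] timeout(4) → N4(cand b19 [-])
[19] deliver 2→0 → ∅
[20] propose(3,'w') → ∅
[21] timeout(3) → N3(cand b18 [-])
[22] propose(3,'p') → ∅
[23] deliver 3→0 → N0(foll b18 [-])
[24] deliver 0→3 → ∅
[25] deliver 3→1 → N1(foll b18 [-])
[26] deliver 1→3 → ∅

18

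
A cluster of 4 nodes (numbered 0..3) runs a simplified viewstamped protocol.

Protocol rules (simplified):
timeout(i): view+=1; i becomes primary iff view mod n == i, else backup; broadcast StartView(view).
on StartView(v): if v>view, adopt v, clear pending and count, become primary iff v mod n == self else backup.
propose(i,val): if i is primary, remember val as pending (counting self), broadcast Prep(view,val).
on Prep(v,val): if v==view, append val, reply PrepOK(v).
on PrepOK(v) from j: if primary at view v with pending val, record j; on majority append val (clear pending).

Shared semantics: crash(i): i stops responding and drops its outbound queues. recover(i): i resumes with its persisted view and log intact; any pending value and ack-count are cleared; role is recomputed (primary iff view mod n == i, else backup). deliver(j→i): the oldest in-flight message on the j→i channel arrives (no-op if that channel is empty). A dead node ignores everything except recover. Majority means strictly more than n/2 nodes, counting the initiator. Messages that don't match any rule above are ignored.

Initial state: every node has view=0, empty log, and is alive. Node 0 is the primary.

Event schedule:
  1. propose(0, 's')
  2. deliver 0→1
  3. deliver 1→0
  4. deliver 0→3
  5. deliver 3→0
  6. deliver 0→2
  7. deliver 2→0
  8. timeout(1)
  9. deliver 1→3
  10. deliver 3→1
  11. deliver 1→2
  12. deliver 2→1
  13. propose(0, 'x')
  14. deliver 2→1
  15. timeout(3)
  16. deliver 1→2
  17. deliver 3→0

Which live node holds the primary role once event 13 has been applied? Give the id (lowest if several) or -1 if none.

[1] propose(0,'s') → ∅
[2] deliver 0→1 → N1(back v0 [s])
[3] deliver 1→0 → ∅
[4] deliver 0→3 → N3(back v0 [s])
[5] deliver 3→0 → N0(prim v0 [s])
[6] deliver 0→2 → N2(back v0 [s])
[7] deliver 2→0 → ∅
[8] timeout(1) → N1(prim v1 [s])
[9] deliver 1→3 → N3(back v1 [s])
[10] deliver 3→1 → ∅
[11] deliver 1→2 → N2(back v1 [s])
[12] deliver 2→1 → ∅
[13] propose(0,'x') → ∅

0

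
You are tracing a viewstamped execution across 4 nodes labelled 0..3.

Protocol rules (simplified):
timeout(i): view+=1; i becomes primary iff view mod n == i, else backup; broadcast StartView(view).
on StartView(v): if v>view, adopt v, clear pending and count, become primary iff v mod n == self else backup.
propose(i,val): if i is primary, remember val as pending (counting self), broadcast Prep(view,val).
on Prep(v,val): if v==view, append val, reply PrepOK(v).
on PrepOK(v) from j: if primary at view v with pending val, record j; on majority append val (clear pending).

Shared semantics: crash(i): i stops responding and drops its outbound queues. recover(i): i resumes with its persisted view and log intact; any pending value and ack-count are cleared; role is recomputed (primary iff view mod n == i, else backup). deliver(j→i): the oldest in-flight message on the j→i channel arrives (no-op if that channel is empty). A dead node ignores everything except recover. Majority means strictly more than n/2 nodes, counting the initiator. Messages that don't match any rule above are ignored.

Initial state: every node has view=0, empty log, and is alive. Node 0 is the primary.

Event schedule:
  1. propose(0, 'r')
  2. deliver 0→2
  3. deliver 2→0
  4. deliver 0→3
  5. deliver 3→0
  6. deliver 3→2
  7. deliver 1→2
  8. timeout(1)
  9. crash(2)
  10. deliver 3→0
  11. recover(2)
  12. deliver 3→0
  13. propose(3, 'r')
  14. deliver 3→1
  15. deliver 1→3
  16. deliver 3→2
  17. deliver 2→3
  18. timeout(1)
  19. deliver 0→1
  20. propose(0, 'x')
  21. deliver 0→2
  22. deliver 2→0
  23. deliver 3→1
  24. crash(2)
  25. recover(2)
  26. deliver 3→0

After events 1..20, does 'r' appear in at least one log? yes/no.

yes

[1] propose(0,'r') → ∅
[2] deliver 0→2 → N2(back v0 [r])
[3] deliver 2→0 → ∅
[4] deliver 0→3 → N3(back v0 [r])
[5] deliver 3→0 → N0(prim v0 [r])
[6] deliver 3→2 → ∅
[7] deliver 1→2 → ∅
[8] timeout(1) → N1(prim v1 [-])
[9] crash(2) → N2(✗back v0 [r])
[10] deliver 3→0 → ∅
[11] recover(2) → N2(back v0 [r])
[12] deliver 3→0 → ∅
[13] propose(3,'r') → ∅
[14] deliver 3→1 → ∅
[15] deliver 1→3 → N3(back v1 [r])
[16] deliver 3→2 → ∅
[17] deliver 2→3 → ∅
[18] timeout(1) → N1(back v2 [-])
[19] deliver 0→1 → ∅
[20] propose(0,'x') → ∅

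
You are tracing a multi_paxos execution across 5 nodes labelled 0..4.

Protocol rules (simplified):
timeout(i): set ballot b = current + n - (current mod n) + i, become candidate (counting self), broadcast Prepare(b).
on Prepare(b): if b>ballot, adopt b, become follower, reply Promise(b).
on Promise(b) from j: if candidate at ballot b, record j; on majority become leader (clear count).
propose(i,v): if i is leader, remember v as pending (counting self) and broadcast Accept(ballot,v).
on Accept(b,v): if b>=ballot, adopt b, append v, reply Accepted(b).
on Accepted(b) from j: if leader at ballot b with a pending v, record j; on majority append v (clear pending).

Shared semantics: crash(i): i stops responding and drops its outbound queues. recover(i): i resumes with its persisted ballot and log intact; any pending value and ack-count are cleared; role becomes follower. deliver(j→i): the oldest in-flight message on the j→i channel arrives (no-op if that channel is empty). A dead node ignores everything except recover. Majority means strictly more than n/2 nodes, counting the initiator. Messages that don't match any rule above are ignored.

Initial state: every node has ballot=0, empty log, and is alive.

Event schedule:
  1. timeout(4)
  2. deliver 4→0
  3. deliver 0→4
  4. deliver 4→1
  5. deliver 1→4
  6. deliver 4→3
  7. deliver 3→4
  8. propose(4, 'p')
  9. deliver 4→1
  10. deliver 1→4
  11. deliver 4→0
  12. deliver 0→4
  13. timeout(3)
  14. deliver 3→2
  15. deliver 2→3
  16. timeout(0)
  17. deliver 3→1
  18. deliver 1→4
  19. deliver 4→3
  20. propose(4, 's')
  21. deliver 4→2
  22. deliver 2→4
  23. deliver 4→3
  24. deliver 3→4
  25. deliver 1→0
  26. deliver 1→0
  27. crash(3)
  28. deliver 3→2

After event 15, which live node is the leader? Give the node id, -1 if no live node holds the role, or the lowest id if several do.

4

step 1 timeout(4): 4={cand,b=9,log=-}
step 2 deliver 4→0: 0={foll,b=9,log=-}
step 3 deliver 0→4: —
step 4 deliver 4→1: 1={foll,b=9,log=-}
step 5 deliver 1→4: 4={lead,b=9,log=-}
step 6 deliver 4→3: 3={foll,b=9,log=-}
step 7 deliver 3→4: —
step 8 propose(4,'p'): —
step 9 deliver 4→1: 1={foll,b=9,log=p}
step 10 deliver 1→4: —
step 11 deliver 4→0: 0={foll,b=9,log=p}
step 12 deliver 0→4: 4={lead,b=9,log=p}
step 13 timeout(3): 3={cand,b=13,log=-}
step 14 deliver 3→2: 2={foll,b=13,log=-}
step 15 deliver 2→3: —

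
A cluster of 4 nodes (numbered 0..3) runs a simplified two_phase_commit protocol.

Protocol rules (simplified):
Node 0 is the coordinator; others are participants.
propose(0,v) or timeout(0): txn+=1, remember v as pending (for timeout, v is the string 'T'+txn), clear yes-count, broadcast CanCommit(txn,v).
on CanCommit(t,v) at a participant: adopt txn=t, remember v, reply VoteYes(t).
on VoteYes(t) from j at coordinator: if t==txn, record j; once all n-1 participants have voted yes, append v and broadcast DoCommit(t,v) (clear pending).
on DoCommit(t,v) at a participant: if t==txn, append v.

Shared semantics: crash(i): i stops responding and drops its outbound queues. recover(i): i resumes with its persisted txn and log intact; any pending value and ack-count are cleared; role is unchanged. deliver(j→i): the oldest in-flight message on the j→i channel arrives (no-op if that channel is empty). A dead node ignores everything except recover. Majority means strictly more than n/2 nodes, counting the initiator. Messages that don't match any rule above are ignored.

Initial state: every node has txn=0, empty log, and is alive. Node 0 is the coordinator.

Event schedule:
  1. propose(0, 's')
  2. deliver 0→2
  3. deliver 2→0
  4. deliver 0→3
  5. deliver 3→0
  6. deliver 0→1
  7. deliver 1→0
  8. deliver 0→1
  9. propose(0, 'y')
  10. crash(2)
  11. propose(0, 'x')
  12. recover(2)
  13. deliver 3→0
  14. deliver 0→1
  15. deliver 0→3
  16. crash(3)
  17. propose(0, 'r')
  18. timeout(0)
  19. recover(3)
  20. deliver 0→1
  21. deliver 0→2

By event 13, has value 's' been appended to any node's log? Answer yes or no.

yes

[1] propose(0,'s') → N0(coor t1 [-])
[2] deliver 0→2 → N2(part t1 [-])
[3] deliver 2→0 → ∅
[4] deliver 0→3 → N3(part t1 [-])
[5] deliver 3→0 → ∅
[6] deliver 0→1 → N1(part t1 [-])
[7] deliver 1→0 → N0(coor t1 [s])
[8] deliver 0→1 → N1(part t1 [s])
[9] propose(0,'y') → N0(coor t2 [s])
[10] crash(2) → N2(✗part t1 [-])
[11] propose(0,'x') → N0(coor t3 [s])
[12] recover(2) → N2(part t1 [-])
[13] deliver 3→0 → ∅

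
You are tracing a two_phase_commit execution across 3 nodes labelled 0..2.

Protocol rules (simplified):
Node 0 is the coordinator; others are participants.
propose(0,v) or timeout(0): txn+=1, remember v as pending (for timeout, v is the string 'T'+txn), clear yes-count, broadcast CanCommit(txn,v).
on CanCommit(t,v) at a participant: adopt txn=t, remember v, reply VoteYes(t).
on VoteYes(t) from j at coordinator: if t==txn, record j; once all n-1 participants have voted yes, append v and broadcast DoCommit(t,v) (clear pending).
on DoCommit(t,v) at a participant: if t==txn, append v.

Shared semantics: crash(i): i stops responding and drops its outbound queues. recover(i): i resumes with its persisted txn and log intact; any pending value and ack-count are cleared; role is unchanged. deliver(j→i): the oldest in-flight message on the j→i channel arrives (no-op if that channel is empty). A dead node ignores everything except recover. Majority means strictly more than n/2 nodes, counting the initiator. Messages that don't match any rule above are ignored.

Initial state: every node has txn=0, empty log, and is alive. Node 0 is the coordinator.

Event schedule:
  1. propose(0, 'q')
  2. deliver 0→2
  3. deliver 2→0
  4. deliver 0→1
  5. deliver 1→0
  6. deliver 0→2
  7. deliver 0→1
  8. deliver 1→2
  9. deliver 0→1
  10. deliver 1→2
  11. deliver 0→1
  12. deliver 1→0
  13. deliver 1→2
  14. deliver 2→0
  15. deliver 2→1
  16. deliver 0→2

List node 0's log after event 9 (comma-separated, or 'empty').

e1 propose(0,'q'): 0[coor,t=1,-]
e2 deliver 0→2: 2[part,t=1,-]
e3 deliver 2→0: ·
e4 deliver 0→1: 1[part,t=1,-]
e5 deliver 1→0: 0[coor,t=1,q]
e6 deliver 0→2: 2[part,t=1,q]
e7 deliver 0→1: 1[part,t=1,q]
e8 deliver 1→2: ·
e9 deliver 0→1: ·

q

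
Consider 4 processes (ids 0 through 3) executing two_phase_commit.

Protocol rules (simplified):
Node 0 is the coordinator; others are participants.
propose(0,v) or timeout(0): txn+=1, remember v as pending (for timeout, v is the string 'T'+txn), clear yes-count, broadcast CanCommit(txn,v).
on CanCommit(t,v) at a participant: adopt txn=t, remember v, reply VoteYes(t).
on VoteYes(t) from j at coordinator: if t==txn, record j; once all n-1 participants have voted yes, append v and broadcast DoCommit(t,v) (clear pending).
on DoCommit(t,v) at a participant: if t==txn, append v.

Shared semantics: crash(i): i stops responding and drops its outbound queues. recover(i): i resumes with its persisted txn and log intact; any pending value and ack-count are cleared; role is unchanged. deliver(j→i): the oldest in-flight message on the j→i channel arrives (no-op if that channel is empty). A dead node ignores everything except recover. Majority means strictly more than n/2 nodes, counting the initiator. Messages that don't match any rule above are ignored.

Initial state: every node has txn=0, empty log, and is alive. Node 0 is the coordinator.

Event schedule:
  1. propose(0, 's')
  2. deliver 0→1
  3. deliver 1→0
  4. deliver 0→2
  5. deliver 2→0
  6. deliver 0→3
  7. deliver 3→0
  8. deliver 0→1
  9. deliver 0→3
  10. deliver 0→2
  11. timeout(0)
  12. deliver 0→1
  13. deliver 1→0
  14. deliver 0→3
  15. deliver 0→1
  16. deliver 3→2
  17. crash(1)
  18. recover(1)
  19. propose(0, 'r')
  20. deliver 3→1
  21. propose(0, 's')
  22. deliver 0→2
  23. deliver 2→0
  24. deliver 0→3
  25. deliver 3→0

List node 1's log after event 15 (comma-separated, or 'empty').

after 1 — propose(0,'s'): n0:coor/t1/[-]
after 2 — deliver 0→1: n1:part/t1/[-]
after 3 — deliver 1→0: ·
after 4 — deliver 0→2: n2:part/t1/[-]
after 5 — deliver 2→0: ·
after 6 — deliver 0→3: n3:part/t1/[-]
after 7 — deliver 3→0: n0:coor/t1/[s]
after 8 — deliver 0→1: n1:part/t1/[s]
after 9 — deliver 0→3: n3:part/t1/[s]
after 10 — deliver 0→2: n2:part/t1/[s]
after 11 — timeout(0): n0:coor/t2/[s]
after 12 — deliver 0→1: n1:part/t2/[s]
after 13 — deliver 1→0: ·
after 14 — deliver 0→3: n3:part/t2/[s]
after 15 — deliver 0→1: ·

s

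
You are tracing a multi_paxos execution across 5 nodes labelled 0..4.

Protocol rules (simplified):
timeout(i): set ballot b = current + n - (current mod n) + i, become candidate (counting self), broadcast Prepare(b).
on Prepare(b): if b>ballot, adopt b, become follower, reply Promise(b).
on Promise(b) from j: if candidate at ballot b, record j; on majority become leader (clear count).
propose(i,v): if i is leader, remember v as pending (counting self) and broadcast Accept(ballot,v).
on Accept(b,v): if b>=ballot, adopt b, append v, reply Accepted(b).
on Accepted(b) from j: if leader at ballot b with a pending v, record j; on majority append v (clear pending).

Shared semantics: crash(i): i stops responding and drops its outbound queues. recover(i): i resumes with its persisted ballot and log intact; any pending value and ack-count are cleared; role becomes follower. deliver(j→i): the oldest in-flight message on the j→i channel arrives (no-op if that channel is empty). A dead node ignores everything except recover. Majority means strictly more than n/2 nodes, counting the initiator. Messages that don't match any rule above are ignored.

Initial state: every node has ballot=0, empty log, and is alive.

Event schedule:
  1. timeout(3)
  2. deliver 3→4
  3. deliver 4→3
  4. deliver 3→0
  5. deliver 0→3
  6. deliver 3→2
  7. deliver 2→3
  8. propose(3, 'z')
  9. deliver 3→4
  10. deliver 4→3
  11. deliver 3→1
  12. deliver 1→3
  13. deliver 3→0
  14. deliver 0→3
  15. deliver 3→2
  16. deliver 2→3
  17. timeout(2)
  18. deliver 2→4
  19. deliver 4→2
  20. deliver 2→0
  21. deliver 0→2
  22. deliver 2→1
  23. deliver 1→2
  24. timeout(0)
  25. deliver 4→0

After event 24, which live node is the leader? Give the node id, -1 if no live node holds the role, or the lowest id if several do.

after 1 — timeout(3): n3:cand/b8/[-]
after 2 — deliver 3→4: n4:foll/b8/[-]
after 3 — deliver 4→3: ·
after 4 — deliver 3→0: n0:foll/b8/[-]
after 5 — deliver 0→3: n3:lead/b8/[-]
after 6 — deliver 3→2: n2:foll/b8/[-]
after 7 — deliver 2→3: ·
after 8 — propose(3,'z'): ·
after 9 — deliver 3→4: n4:foll/b8/[z]
after 10 — deliver 4→3: ·
after 11 — deliver 3→1: n1:foll/b8/[-]
after 12 — deliver 1→3: ·
after 13 — deliver 3→0: n0:foll/b8/[z]
after 14 — deliver 0→3: n3:lead/b8/[z]
after 15 — deliver 3→2: n2:foll/b8/[z]
after 16 — deliver 2→3: ·
after 17 — timeout(2): n2:cand/b12/[z]
after 18 — deliver 2→4: n4:foll/b12/[z]
after 19 — deliver 4→2: ·
after 20 — deliver 2→0: n0:foll/b12/[z]
after 21 — deliver 0→2: n2:lead/b12/[z]
after 22 — deliver 2→1: n1:foll/b12/[-]
after 23 — deliver 1→2: ·
after 24 — timeout(0): n0:cand/b15/[z]

2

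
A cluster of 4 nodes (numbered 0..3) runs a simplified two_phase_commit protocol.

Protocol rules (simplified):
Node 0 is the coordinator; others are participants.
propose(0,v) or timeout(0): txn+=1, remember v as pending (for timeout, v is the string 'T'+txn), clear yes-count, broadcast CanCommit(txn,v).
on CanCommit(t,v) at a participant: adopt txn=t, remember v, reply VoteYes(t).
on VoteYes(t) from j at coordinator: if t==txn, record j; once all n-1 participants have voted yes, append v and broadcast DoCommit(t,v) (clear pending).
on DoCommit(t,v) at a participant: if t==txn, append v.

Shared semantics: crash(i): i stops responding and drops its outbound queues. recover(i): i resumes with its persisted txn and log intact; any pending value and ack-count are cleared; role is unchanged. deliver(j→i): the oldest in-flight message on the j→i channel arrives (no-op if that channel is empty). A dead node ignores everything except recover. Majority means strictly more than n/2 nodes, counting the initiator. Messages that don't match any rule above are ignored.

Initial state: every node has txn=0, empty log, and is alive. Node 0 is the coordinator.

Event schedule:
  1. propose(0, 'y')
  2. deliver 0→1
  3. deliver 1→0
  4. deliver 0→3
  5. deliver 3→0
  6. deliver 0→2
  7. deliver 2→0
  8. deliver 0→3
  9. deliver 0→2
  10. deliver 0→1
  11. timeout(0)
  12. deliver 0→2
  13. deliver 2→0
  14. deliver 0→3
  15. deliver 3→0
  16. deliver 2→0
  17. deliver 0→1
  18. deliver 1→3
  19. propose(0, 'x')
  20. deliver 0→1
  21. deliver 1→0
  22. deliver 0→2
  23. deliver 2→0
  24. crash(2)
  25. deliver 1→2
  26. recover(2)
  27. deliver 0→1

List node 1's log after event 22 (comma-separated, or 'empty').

y

1. propose(0,'y'):  <0:coor t1 ->
2. deliver 0→1:  <1:part t1 ->
3. deliver 1→0:  nop
4. deliver 0→3:  <3:part t1 ->
5. deliver 3→0:  nop
6. deliver 0→2:  <2:part t1 ->
7. deliver 2→0:  <0:coor t1 y>
8. deliver 0→3:  <3:part t1 y>
9. deliver 0→2:  <2:part t1 y>
10. deliver 0→1:  <1:part t1 y>
11. timeout(0):  <0:coor t2 y>
12. deliver 0→2:  <2:part t2 y>
13. deliver 2→0:  nop
14. deliver 0→3:  <3:part t2 y>
15. deliver 3→0:  nop
16. deliver 2→0:  nop
17. deliver 0→1:  <1:part t2 y>
18. deliver 1→3:  nop
19. propose(0,'x'):  <0:coor t3 y>
20. deliver 0→1:  <1:part t3 y>
21. deliver 1→0:  nop
22. deliver 0→2:  <2:part t3 y>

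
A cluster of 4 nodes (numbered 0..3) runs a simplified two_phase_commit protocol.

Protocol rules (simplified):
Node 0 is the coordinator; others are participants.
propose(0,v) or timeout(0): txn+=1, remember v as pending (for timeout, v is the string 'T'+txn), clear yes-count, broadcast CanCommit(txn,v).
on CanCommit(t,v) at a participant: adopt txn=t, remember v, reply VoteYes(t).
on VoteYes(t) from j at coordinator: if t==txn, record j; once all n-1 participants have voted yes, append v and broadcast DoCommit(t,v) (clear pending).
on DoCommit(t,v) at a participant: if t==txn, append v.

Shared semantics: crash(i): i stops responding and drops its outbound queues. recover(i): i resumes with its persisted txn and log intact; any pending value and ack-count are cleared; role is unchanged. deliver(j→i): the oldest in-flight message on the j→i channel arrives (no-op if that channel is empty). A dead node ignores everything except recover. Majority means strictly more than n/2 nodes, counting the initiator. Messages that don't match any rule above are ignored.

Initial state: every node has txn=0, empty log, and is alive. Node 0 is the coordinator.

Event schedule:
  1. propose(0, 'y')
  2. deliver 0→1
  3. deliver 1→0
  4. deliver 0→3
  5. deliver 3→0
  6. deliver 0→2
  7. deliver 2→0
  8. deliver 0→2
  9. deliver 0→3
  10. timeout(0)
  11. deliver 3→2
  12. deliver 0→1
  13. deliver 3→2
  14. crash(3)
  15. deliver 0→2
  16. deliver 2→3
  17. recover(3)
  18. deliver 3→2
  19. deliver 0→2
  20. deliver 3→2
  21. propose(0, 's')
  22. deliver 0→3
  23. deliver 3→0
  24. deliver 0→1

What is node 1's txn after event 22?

[1] propose(0,'y') → N0(coor t1 [-])
[2] deliver 0→1 → N1(part t1 [-])
[3] deliver 1→0 → ∅
[4] deliver 0→3 → N3(part t1 [-])
[5] deliver 3→0 → ∅
[6] deliver 0→2 → N2(part t1 [-])
[7] deliver 2→0 → N0(coor t1 [y])
[8] deliver 0→2 → N2(part t1 [y])
[9] deliver 0→3 → N3(part t1 [y])
[10] timeout(0) → N0(coor t2 [y])
[11] deliver 3→2 → ∅
[12] deliver 0→1 → N1(part t1 [y])
[13] deliver 3→2 → ∅
[14] crash(3) → N3(✗part t1 [y])
[15] deliver 0→2 → N2(part t2 [y])
[16] deliver 2→3 → ∅
[17] recover(3) → N3(part t1 [y])
[18] deliver 3→2 → ∅
[19] deliver 0→2 → ∅
[20] deliver 3→2 → ∅
[21] propose(0,'s') → N0(coor t3 [y])
[22] deliver 0→3 → N3(part t2 [y])

1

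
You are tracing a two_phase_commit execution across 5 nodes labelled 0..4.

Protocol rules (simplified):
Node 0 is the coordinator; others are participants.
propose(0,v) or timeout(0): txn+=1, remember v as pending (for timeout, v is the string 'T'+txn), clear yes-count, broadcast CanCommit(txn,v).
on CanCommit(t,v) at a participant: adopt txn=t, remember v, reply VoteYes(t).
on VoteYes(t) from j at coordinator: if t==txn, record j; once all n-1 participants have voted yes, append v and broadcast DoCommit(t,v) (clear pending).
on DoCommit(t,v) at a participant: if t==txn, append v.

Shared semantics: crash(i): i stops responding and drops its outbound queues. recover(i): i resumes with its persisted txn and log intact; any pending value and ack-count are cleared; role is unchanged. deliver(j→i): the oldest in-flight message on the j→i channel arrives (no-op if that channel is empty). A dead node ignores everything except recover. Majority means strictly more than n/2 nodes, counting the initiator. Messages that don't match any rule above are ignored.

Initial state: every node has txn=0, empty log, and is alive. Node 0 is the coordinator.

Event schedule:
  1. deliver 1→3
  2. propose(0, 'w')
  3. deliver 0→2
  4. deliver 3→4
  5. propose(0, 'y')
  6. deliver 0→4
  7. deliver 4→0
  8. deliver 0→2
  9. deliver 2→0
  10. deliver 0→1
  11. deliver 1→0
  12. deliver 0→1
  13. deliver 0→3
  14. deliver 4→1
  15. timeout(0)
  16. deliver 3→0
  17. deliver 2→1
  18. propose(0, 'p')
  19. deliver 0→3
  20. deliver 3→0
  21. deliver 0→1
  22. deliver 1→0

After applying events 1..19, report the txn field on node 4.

step 1 deliver 1→3: —
step 2 propose(0,'w'): 0={coor,t=1,log=-}
step 3 deliver 0→2: 2={part,t=1,log=-}
step 4 deliver 3→4: —
step 5 propose(0,'y'): 0={coor,t=2,log=-}
step 6 deliver 0→4: 4={part,t=1,log=-}
step 7 deliver 4→0: —
step 8 deliver 0→2: 2={part,t=2,log=-}
step 9 deliver 2→0: —
step 10 deliver 0→1: 1={part,t=1,log=-}
step 11 deliver 1→0: —
step 12 deliver 0→1: 1={part,t=2,log=-}
step 13 deliver 0→3: 3={part,t=1,log=-}
step 14 deliver 4→1: —
step 15 timeout(0): 0={coor,t=3,log=-}
step 16 deliver 3→0: —
step 17 deliver 2→1: —
step 18 propose(0,'p'): 0={coor,t=4,log=-}
step 19 deliver 0→3: 3={part,t=2,log=-}

1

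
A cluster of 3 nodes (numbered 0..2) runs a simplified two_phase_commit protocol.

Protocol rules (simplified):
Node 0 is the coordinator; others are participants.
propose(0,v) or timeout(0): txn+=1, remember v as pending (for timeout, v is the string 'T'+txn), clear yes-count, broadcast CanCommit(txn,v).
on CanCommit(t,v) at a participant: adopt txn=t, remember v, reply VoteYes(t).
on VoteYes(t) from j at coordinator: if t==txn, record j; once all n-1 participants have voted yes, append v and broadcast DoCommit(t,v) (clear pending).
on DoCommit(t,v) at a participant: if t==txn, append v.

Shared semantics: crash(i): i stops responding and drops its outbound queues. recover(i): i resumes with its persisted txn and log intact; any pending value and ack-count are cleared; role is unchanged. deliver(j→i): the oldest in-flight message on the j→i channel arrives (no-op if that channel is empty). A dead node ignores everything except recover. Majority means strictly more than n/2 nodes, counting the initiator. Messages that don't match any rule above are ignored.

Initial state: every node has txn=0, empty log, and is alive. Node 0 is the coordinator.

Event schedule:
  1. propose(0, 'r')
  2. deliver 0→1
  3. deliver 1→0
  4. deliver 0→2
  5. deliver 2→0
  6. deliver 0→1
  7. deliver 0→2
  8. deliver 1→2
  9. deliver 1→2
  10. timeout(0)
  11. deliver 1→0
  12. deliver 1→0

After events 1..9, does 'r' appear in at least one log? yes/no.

[1] propose(0,'r') → N0(coor t1 [-])
[2] deliver 0→1 → N1(part t1 [-])
[3] deliver 1→0 → ∅
[4] deliver 0→2 → N2(part t1 [-])
[5] deliver 2→0 → N0(coor t1 [r])
[6] deliver 0→1 → N1(part t1 [r])
[7] deliver 0→2 → N2(part t1 [r])
[8] deliver 1→2 → ∅
[9] deliver 1→2 → ∅

yes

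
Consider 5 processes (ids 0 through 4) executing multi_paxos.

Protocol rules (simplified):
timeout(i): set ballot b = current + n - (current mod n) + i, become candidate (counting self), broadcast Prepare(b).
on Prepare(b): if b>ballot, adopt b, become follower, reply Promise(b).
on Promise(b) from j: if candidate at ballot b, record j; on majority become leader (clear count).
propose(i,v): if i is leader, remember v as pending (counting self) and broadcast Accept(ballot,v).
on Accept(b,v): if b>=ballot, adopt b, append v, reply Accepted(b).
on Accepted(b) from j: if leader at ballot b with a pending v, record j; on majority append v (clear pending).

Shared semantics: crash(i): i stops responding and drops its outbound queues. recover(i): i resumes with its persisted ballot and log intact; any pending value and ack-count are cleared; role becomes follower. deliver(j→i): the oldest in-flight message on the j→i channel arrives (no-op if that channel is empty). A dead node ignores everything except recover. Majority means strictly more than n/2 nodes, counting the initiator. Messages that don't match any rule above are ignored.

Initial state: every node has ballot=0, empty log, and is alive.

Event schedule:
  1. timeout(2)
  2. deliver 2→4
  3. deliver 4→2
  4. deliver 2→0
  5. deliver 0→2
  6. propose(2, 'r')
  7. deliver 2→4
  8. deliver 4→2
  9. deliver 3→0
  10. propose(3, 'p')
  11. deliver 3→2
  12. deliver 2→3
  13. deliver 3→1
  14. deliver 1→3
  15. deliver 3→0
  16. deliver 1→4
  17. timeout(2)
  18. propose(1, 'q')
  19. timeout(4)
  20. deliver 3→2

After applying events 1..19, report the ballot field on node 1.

after 1 — timeout(2): n2:cand/b7/[-]
after 2 — deliver 2→4: n4:foll/b7/[-]
after 3 — deliver 4→2: ·
after 4 — deliver 2→0: n0:foll/b7/[-]
after 5 — deliver 0→2: n2:lead/b7/[-]
after 6 — propose(2,'r'): ·
after 7 — deliver 2→4: n4:foll/b7/[r]
after 8 — deliver 4→2: ·
after 9 — deliver 3→0: ·
after 10 — propose(3,'p'): ·
after 11 — deliver 3→2: ·
after 12 — deliver 2→3: n3:foll/b7/[-]
after 13 — deliver 3→1: ·
after 14 — deliver 1→3: ·
after 15 — deliver 3→0: ·
after 16 — deliver 1→4: ·
after 17 — timeout(2): n2:cand/b12/[-]
after 18 — propose(1,'q'): ·
after 19 — timeout(4): n4:cand/b14/[r]

0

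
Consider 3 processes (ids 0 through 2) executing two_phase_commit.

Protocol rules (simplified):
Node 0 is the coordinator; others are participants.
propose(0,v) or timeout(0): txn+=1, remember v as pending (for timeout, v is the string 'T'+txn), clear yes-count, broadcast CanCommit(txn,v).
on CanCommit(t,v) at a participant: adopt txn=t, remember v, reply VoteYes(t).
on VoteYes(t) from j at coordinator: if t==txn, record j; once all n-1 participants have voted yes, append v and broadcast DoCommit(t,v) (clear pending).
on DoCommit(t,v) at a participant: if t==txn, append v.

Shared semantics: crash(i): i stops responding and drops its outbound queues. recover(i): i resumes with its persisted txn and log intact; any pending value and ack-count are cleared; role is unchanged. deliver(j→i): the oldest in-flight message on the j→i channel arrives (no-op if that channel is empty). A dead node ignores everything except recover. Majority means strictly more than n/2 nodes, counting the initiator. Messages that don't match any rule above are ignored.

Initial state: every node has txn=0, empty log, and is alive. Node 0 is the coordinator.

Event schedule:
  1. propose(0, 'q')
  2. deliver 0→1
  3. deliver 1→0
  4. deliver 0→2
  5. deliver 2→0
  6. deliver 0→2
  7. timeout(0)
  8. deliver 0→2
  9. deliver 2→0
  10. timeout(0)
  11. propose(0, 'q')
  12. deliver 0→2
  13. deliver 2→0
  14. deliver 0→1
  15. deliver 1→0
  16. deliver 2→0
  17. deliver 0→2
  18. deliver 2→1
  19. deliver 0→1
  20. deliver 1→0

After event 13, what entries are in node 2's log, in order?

after 1 — propose(0,'q'): n0:coor/t1/[-]
after 2 — deliver 0→1: n1:part/t1/[-]
after 3 — deliver 1→0: ·
after 4 — deliver 0→2: n2:part/t1/[-]
after 5 — deliver 2→0: n0:coor/t1/[q]
after 6 — deliver 0→2: n2:part/t1/[q]
after 7 — timeout(0): n0:coor/t2/[q]
after 8 — deliver 0→2: n2:part/t2/[q]
after 9 — deliver 2→0: ·
after 10 — timeout(0): n0:coor/t3/[q]
after 11 — propose(0,'q'): n0:coor/t4/[q]
after 12 — deliver 0→2: n2:part/t3/[q]
after 13 — deliver 2→0: ·

q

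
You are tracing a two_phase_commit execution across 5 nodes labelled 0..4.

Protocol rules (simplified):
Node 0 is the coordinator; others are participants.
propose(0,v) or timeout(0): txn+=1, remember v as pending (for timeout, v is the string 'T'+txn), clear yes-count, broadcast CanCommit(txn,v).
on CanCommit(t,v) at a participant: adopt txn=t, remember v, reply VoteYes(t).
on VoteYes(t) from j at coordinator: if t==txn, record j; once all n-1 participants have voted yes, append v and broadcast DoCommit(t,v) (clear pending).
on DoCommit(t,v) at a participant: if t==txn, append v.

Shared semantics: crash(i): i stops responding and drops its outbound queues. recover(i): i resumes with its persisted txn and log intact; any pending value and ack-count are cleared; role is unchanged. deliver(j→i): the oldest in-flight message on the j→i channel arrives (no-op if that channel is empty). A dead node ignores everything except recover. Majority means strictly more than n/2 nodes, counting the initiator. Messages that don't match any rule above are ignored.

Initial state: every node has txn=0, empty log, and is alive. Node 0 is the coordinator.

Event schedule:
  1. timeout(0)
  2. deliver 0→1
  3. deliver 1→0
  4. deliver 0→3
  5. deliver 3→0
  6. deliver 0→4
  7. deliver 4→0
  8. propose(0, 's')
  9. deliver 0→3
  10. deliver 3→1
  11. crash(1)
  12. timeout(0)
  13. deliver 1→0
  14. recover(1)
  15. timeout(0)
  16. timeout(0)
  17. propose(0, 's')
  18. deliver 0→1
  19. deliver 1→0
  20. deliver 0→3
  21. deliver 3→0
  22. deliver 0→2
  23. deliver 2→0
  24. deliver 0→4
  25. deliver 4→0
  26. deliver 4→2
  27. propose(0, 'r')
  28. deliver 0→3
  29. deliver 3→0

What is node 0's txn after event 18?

6

e1 timeout(0): 0[coor,t=1,-]
e2 deliver 0→1: 1[part,t=1,-]
e3 deliver 1→0: ·
e4 deliver 0→3: 3[part,t=1,-]
e5 deliver 3→0: ·
e6 deliver 0→4: 4[part,t=1,-]
e7 deliver 4→0: ·
e8 propose(0,'s'): 0[coor,t=2,-]
e9 deliver 0→3: 3[part,t=2,-]
e10 deliver 3→1: ·
e11 crash(1): 1[✗part,t=1,-]
e12 timeout(0): 0[coor,t=3,-]
e13 deliver 1→0: ·
e14 recover(1): 1[part,t=1,-]
e15 timeout(0): 0[coor,t=4,-]
e16 timeout(0): 0[coor,t=5,-]
e17 propose(0,'s'): 0[coor,t=6,-]
e18 deliver 0→1: 1[part,t=2,-]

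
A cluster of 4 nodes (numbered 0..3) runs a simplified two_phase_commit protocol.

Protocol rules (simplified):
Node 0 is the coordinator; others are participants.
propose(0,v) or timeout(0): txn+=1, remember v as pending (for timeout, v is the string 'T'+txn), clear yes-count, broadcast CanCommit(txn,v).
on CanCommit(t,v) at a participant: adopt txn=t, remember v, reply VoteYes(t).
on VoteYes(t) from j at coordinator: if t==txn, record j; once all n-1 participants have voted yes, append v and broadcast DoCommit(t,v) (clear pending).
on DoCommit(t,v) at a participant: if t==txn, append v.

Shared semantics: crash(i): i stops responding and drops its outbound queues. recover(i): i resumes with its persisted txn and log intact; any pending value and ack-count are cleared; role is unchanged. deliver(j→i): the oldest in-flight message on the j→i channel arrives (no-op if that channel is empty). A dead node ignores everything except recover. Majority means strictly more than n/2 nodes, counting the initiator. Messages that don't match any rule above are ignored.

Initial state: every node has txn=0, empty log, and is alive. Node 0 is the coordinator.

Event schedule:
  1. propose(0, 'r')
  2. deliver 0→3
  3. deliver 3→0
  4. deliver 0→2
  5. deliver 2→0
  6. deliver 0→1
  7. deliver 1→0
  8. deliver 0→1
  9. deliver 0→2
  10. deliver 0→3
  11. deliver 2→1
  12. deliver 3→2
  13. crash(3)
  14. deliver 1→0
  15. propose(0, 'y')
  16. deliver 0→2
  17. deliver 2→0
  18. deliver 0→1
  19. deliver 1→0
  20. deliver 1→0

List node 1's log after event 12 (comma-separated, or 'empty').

1. propose(0,'r'):  <0:coor t1 ->
2. deliver 0→3:  <3:part t1 ->
3. deliver 3→0:  nop
4. deliver 0→2:  <2:part t1 ->
5. deliver 2→0:  nop
6. deliver 0→1:  <1:part t1 ->
7. deliver 1→0:  <0:coor t1 r>
8. deliver 0→1:  <1:part t1 r>
9. deliver 0→2:  <2:part t1 r>
10. deliver 0→3:  <3:part t1 r>
11. deliver 2→1:  nop
12. deliver 3→2:  nop

r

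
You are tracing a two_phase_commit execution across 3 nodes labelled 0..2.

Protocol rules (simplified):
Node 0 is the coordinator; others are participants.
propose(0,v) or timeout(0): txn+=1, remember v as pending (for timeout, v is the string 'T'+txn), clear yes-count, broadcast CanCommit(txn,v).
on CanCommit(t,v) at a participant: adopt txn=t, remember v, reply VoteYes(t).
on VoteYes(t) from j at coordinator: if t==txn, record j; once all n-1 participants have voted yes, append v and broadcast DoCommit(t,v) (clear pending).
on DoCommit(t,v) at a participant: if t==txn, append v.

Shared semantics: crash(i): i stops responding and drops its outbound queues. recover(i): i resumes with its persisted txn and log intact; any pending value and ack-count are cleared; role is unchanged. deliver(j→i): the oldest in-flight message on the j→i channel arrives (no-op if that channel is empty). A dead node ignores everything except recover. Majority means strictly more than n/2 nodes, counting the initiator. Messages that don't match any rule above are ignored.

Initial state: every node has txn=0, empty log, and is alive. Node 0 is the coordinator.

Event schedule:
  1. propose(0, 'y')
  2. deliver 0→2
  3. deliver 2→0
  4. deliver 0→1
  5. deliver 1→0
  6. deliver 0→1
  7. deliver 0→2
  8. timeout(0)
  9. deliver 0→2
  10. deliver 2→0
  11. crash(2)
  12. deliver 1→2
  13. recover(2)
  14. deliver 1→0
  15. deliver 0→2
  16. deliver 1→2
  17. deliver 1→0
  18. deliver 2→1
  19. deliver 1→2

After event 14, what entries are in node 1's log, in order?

y

1. propose(0,'y'):  <0:coor t1 ->
2. deliver 0→2:  <2:part t1 ->
3. deliver 2→0:  nop
4. deliver 0→1:  <1:part t1 ->
5. deliver 1→0:  <0:coor t1 y>
6. deliver 0→1:  <1:part t1 y>
7. deliver 0→2:  <2:part t1 y>
8. timeout(0):  <0:coor t2 y>
9. deliver 0→2:  <2:part t2 y>
10. deliver 2→0:  nop
11. crash(2):  <2:✗part t2 y>
12. deliver 1→2:  nop
13. recover(2):  <2:part t2 y>
14. deliver 1→0:  nop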